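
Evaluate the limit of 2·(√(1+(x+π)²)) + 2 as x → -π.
Direct substitution at x = -π gives 4.

Final answer: 4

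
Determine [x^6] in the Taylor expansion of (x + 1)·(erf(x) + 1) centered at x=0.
Expand to order 6: (x + 1)·(erf(x) + 1) = x^6/(5·√(π)) + x^5/(5·√(π)) - 2·x^4/(3·√(π)) - 2·x^3/(3·√(π)) + 2·x^2/√(π) + x·(1 + 2/√(π)) + 1 + O(x^7).
The coefficient of x^6 is 1/(5·√(π)).

Final answer: 1/(5·√(π))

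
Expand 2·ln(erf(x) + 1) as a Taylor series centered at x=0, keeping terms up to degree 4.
2·x^4·(-12 + 4·π)/(3·π^2) + 2·x^3·(8 - 2·π)/(3·π^(3/2)) - 4·x^2/π + 4·x/√(π)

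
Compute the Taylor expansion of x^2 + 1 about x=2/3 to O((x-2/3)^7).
13/9 + 4·(x - 2/3)/3 + (x - 2/3)^2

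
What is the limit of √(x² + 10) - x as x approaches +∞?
This is an ∞ − ∞ indeterminate form.
Multiply and divide by the conjugate √(x²+10) + x; the x² terms cancel, leaving 10/(√(x²+10)+x) → 0.
Limit = 0.

Final answer: 0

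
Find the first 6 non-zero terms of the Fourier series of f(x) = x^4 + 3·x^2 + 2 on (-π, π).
(36 - 8·π^2)·cos(x) + 2·π^2·cos(2·x) + (-8·π^2/9 - 20/27)·cos(3·x) + (9/16 + π^2/2)·cos(4·x) + (-8·π^2/25 - 252/625)·cos(5·x) + 2 + π^2 + π^4/5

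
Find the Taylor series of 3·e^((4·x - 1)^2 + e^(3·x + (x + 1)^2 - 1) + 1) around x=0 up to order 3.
-403·x^3·e^(3)/2 + 102·x^2·e^(3) - 9·x·e^(3) + 3·e^(3)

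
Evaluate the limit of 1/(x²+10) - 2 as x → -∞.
Evaluate the dominant behaviour as x → -∞; each term tends to a finite value or vanishes.
Limit = -2.

Final answer: -2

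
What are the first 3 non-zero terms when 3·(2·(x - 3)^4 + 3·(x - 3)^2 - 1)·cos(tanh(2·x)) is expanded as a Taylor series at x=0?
-795·x^2 - 702·x + 564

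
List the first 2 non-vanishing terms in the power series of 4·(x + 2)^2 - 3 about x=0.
16·x + 13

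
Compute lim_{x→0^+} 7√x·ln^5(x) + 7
The product is a 0·∞ indeterminate form at x → 0⁺.
Rewrite the product as 7·ln^5(x) / x^(-1/2) and apply L'Hôpital, or use the standard hierarchy x^(-1/2) ≫ |ln x|^5 as x → 0⁺.
The indeterminate product → 0, so the limit = 7.

Final answer: 7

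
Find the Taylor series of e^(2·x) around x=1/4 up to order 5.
e^(1/2) + 2·e^(1/2)·(x - 1/4) + 2·e^(1/2)·(x - 1/4)^2 + 4·e^(1/2)·(x - 1/4)^3/3 + 2·e^(1/2)·(x - 1/4)^4/3 + 4·e^(1/2)·(x - 1/4)^5/15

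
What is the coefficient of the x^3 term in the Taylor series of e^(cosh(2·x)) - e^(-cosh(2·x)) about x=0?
Expand to order 3: e^(cosh(2·x)) - e^(-cosh(2·x)) = x^2·(2·e^(-1) + 2·e) - e^(-1) + e + O(x^4).
The coefficient of x^3 is 0.

Final answer: 0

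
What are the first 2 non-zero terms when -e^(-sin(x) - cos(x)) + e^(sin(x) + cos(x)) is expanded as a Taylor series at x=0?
x·(e^(-1) + e) - e^(-1) + e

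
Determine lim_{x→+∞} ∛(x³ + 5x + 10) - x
This is an ∞ − ∞ indeterminate form.
Multiply by (A² + AB + B²)/(A² + AB + B²) where A = ∛(x³+5x + 10), B = x to use A³ − B³ = (A−B)(A²+AB+B²); the x³ terms cancel, leaving (5x + 10)/(A²+AB+B²) with denominator ~ 3x², so the limit is 0.
Limit = 0.

Final answer: 0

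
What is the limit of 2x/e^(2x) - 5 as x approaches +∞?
The quotient is an ∞/∞ indeterminate form as x → +∞.
The exponential denominator e^(2x) dominates the polynomial numerator (e^x ≫ x as x → ∞), so the quotient → 0.
Adding the constant: 0 - 5 = -5. Limit = -5.

Final answer: -5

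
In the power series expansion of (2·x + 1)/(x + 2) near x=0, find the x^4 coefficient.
Expand to order 4: (2·x + 1)/(x + 2) = -3·x^4/32 + 3·x^3/16 - 3·x^2/8 + 3·x/4 + 1/2 + O(x^5).
The coefficient of x^4 is -3/32.

Final answer: -3/32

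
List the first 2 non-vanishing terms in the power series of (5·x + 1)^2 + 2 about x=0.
10·x + 3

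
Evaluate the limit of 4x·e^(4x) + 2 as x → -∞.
The product is a 0·∞ indeterminate form at x → -∞.
Rewrite the product as 4x / e^(-4x) (an ∞/∞ form) and apply L'Hôpital, or use the standard hierarchy e^(4|x|) ≫ |x| as x → -∞.
The indeterminate product → 0, so the limit = 2.

Final answer: 2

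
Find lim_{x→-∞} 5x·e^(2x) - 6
The product is a 0·∞ indeterminate form at x → -∞.
Rewrite the product as 5x / e^(-2x) (an ∞/∞ form) and apply L'Hôpital, or use the standard hierarchy e^(2|x|) ≫ |x| as x → -∞.
The indeterminate product → 0, so the limit = -6.

Final answer: -6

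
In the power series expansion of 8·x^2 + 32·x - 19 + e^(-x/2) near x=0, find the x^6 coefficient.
Expand to order 6: 8·x^2 + 32·x - 19 + e^(-x/2) = x^6/46080 - x^5/3840 + x^4/384 - x^3/48 + 65·x^2/8 + 63·x/2 - 18 + O(x^7).
The coefficient of x^6 is 1/46080.

Final answer: 1/46080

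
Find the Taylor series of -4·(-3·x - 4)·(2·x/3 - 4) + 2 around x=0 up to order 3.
8·x^2 - 112·x/3 - 62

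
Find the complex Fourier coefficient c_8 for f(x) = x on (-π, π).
Compute the real Fourier coefficients first: a_8 = 0, b_8 = -1/4.
Then c_8 = (a_8 − i·b_8)/2 = i/8.

Final answer: i/8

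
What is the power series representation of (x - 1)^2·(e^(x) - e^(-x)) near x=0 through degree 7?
43·x^7/2520 - x^6/30 + 7·x^5/20 - 2·x^4/3 + 7·x^3/3 - 4·x^2 + 2·x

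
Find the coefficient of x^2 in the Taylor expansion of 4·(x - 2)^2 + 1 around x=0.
Expand to order 2: 4·(x - 2)^2 + 1 = 4·x^2 - 16·x + 17 + O(x^3).
The coefficient of x^2 is 4.

Final answer: 4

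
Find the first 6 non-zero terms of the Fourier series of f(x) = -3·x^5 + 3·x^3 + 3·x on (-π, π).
(-750 - 6·π^4 + 126·π^2)·sin(x) + (-18·π^2 + 24 + 3·π^4)·sin(2·x) + (-2·π^4 - 62/27 + 58·π^2/9)·sin(3·x) + (-27·π^2/8 - 15/64 + 3·π^4/2)·sin(4·x) + (-6·π^4/5 + 426/625 + 54·π^2/25)·sin(5·x) + (-14·π^2/9 - 20/27 + π^4)·sin(6·x)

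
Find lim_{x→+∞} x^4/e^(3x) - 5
The quotient is an ∞/∞ indeterminate form as x → +∞.
The exponential denominator e^(3x) dominates the polynomial numerator (e^x ≫ x^4 as x → ∞), so the quotient → 0.
Adding the constant: 0 - 5 = -5. Limit = -5.

Final answer: -5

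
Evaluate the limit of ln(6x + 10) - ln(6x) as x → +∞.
This is an ∞ − ∞ indeterminate form.
Combine the logarithms: ln(6x+10) − ln(6x) = ln((6x+10)/(6x)) = ln(1 + 10/(6x)) → ln(1) = 0.
Limit = 0.

Final answer: 0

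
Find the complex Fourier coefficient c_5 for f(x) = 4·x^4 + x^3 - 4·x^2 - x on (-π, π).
Compute the real Fourier coefficients first: a_5 = 592/625 - 32·π^2/25, b_5 = -62/125 + 2·π^2/5.
Then c_5 = (a_5 − i·b_5)/2 = -16·π^2/25 + 296/625 - i·π^2/5 + 31·i/125.

Final answer: -16·π^2/25 + 296/625 - i·π^2/5 + 31·i/125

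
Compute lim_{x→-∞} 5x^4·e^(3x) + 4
The product is a 0·∞ indeterminate form at x → -∞.
Rewrite the product as 5x^4 / e^(-3x) (an ∞/∞ form) and apply L'Hôpital, or use the standard hierarchy e^(3|x|) ≫ |x^4| as x → -∞.
The indeterminate product → 0, so the limit = 4.

Final answer: 4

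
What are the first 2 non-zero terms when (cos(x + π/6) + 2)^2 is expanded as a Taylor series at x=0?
x·(-2 - √(3)/2) + (√(3)/2 + 2)^2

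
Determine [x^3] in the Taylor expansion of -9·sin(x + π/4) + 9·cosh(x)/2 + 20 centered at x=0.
Expand to order 3: -9·sin(x + π/4) + 9·cosh(x)/2 + 20 = 3·√(2)·x^3/4 + x^2·(9/4 + 9·√(2)/4) - 9·√(2)·x/2 - 9·√(2)/2 + 49/2 + O(x^4).
The coefficient of x^3 is 3·√(2)/4.

Final answer: 3·√(2)/4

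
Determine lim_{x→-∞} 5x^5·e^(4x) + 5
The product is a 0·∞ indeterminate form at x → -∞.
Rewrite the product as 5x^5 / e^(-4x) (an ∞/∞ form) and apply L'Hôpital, or use the standard hierarchy e^(4|x|) ≫ |x^5| as x → -∞.
The indeterminate product → 0, so the limit = 5.

Final answer: 5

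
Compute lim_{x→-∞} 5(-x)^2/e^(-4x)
This is an ∞/∞ indeterminate form as x → -∞.
Compare growth rates of the dominant terms (exponentials ≫ polynomials ≫ logarithms), or apply L'Hôpital's rule; the quotient → 0.
Limit = 0.

Final answer: 0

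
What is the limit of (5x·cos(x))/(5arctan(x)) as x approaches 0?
Both numerator and denominator → 0 as x → 0; this is a 0/0 indeterminate form.
Expand each to leading order near x = 0: numerator ~ 5·x, denominator ~ 5·x.
The limit of the ratio is 1.

Final answer: 1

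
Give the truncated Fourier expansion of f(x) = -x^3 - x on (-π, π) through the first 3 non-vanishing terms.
(10 - 2·π^2)·sin(x) + (-1/2 + π^2)·sin(2·x) + (-2·π^2/3 - 2/9)·sin(3·x)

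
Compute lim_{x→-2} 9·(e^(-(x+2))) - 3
Direct substitution at x = -2 gives 6.

Final answer: 6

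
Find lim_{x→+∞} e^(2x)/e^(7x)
This is an ∞/∞ indeterminate form as x → +∞.
Rewrite e^(2x)/e^(7x) = e^((2−7)x) = e^(-5x); the exponent coefficient is -5 < 0 so e^(-5x) → 0.
Limit = 0.

Final answer: 0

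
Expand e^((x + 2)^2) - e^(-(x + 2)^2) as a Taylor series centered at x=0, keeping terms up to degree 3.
x^3·(20·e^(-4)/3 + 44·e^(4)/3) + x^2·(-7·e^(-4) + 9·e^(4)) + x·(4·e^(-4) + 4·e^(4)) - e^(-4) + e^(4)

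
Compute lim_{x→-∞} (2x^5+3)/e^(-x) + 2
The quotient is an ∞/∞ indeterminate form as x → -∞.
Compare growth rates of the dominant terms (exponentials ≫ polynomials ≫ logarithms), or apply L'Hôpital's rule; the quotient → 0.
Adding the constant: 0 + 2 = 2. Limit = 2.

Final answer: 2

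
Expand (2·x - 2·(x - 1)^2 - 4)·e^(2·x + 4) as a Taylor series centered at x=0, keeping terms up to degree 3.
-2·x^2·e^(4) - 6·x·e^(4) - 6·e^(4)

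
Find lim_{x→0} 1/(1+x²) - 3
Direct substitution at x = 0 gives -2.

Final answer: -2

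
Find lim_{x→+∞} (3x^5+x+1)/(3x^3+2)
This is an ∞/∞ indeterminate form as x → +∞.
Divide numerator and denominator by x^5 and let the lower-order terms vanish; the numerator's degree 5 exceeds the denominator's degree 3, so the quotient diverges.
Limit = ∞.

Final answer: ∞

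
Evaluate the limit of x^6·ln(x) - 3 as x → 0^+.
The product is a 0·∞ indeterminate form at x → 0⁺.
Rewrite the product as ln(x) / x^(-6) and apply L'Hôpital, or use the standard hierarchy x^(-6) ≫ |ln x| as x → 0⁺.
The indeterminate product → 0, so the limit = -3.

Final answer: -3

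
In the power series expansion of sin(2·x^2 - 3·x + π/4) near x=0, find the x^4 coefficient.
Expand to order 4: sin(2·x^2 - 3·x + π/4) = -61·√(2)·x^4/16 + 21·√(2)·x^3/4 - 5·√(2)·x^2/4 - 3·√(2)·x/2 + √(2)/2 + O(x^5).
The coefficient of x^4 is -61·√(2)/16.

Final answer: -61·√(2)/16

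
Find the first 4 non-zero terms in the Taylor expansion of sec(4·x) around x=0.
15616·x^6/45 + 160·x^4/3 + 8·x^2 + 1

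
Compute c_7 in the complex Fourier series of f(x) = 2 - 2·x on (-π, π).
Compute the real Fourier coefficients first: a_7 = 0, b_7 = -4/7.
Then c_7 = (a_7 − i·b_7)/2 = 2·i/7.

Final answer: 2·i/7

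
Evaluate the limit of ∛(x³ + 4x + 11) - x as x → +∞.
This is an ∞ − ∞ indeterminate form.
Multiply by (A² + AB + B²)/(A² + AB + B²) where A = ∛(x³+4x + 11), B = x to use A³ − B³ = (A−B)(A²+AB+B²); the x³ terms cancel, leaving (4x + 11)/(A²+AB+B²) with denominator ~ 3x², so the limit is 0.
Limit = 0.

Final answer: 0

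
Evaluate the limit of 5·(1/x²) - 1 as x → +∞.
Evaluate the dominant behaviour as x → +∞; each term tends to a finite value or vanishes.
Limit = -1.

Final answer: -1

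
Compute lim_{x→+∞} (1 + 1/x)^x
As x → +∞: this is the defining limit (1 + 1/x)^x → e^1.
Limit = e.

Final answer: e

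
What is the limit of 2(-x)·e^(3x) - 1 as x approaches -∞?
The product is a 0·∞ indeterminate form at x → -∞.
Rewrite the product as 2(-x) / e^(-3x) (an ∞/∞ form) and apply L'Hôpital, or use the standard hierarchy e^(3|x|) ≫ |(-x)| as x → -∞.
The indeterminate product → 0, so the limit = -1.

Final answer: -1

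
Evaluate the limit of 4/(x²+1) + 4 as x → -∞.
Evaluate the dominant behaviour as x → -∞; each term tends to a finite value or vanishes.
Limit = 4.

Final answer: 4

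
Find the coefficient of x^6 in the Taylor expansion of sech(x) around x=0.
Expand to order 6: sech(x) = -61·x^6/720 + 5·x^4/24 - x^2/2 + 1 + O(x^7).
The coefficient of x^6 is -61/720.

Final answer: -61/720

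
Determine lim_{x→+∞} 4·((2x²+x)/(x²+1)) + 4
Evaluate the dominant behaviour as x → +∞; each term tends to a finite value or vanishes.
Limit = 12.

Final answer: 12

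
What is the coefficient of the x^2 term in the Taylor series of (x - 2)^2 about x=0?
Expand to order 2: (x - 2)^2 = x^2 - 4·x + 4 + O(x^3).
The coefficient of x^2 is 1.

Final answer: 1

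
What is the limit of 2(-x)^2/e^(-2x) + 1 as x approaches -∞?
The quotient is an ∞/∞ indeterminate form as x → -∞.
Compare growth rates of the dominant terms (exponentials ≫ polynomials ≫ logarithms), or apply L'Hôpital's rule; the quotient → 0.
Adding the constant: 0 + 1 = 1. Limit = 1.

Final answer: 1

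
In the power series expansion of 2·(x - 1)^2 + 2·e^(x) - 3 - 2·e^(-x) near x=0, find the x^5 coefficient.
Expand to order 5: 2·(x - 1)^2 + 2·e^(x) - 3 - 2·e^(-x) = x^5/30 + 2·x^3/3 + 2·x^2 - 1 + O(x^6).
The coefficient of x^5 is 1/30.

Final answer: 1/30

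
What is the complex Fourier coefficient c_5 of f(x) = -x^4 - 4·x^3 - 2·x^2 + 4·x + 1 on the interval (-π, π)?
Compute the real Fourier coefficients first: a_5 = 152/625 + 8·π^2/25, b_5 = 248/125 - 8·π^2/5.
Then c_5 = (a_5 − i·b_5)/2 = 76/625 + 4·π^2/25 - 124·i/125 + 4·i·π^2/5.

Final answer: 76/625 + 4·π^2/25 - 124·i/125 + 4·i·π^2/5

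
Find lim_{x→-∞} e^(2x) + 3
Evaluate the dominant behaviour as x → -∞; each term tends to a finite value or vanishes.
Limit = 3.

Final answer: 3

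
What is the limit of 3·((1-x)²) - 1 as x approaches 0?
Direct substitution at x = 0 gives 2.

Final answer: 2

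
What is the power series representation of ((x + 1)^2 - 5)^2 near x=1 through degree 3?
1 - 8·(x - 1) + 14·(x - 1)^2 + 8·(x - 1)^3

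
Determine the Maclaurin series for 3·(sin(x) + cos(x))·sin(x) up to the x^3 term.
-2·x^3 + 3·x^2 + 3·x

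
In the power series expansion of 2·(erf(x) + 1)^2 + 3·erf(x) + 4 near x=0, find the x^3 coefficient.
Expand to order 3: 2·(erf(x) + 1)^2 + 3·erf(x) + 4 = -14·x^3/(3·√(π)) + 8·x^2/π + 14·x/√(π) + 6 + O(x^4).
The coefficient of x^3 is -14/(3·√(π)).

Final answer: -14/(3·√(π))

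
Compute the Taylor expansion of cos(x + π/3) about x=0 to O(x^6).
-√(3)·x^5/240 + x^4/48 + √(3)·x^3/12 - x^2/4 - √(3)·x/2 + 1/2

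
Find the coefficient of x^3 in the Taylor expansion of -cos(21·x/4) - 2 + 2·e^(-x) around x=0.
Expand to order 3: -cos(21·x/4) - 2 + 2·e^(-x) = -x^3/3 + 473·x^2/32 - 2·x - 1 + O(x^4).
The coefficient of x^3 is -1/3.

Final answer: -1/3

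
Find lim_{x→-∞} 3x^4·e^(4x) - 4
The product is a 0·∞ indeterminate form at x → -∞.
Rewrite the product as 3x^4 / e^(-4x) (an ∞/∞ form) and apply L'Hôpital, or use the standard hierarchy e^(4|x|) ≫ |x^4| as x → -∞.
The indeterminate product → 0, so the limit = -4.

Final answer: -4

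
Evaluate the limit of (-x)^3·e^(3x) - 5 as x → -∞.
The product is a 0·∞ indeterminate form at x → -∞.
Rewrite the product as (-x)^3 / e^(-3x) (an ∞/∞ form) and apply L'Hôpital, or use the standard hierarchy e^(3|x|) ≫ |(-x)^3| as x → -∞.
The indeterminate product → 0, so the limit = -5.

Final answer: -5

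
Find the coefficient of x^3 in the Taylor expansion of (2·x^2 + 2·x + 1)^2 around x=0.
Expand to order 3: (2·x^2 + 2·x + 1)^2 = 8·x^3 + 8·x^2 + 4·x + 1 + O(x^4).
The coefficient of x^3 is 8.

Final answer: 8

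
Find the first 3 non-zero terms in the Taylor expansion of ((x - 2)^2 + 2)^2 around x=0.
28·x^2 - 48·x + 36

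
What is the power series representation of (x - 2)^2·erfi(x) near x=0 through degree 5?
22·x^5/(15·√(π)) - 8·x^4/(3·√(π)) + 14·x^3/(3·√(π)) - 8·x^2/√(π) + 8·x/√(π)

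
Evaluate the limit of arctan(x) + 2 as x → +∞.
Evaluate the dominant behaviour as x → +∞; each term tends to a finite value or vanishes.
Limit = π/2 + 2.

Final answer: π/2 + 2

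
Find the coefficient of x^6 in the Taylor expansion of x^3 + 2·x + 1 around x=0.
Expand to order 6: x^3 + 2·x + 1 = x^3 + 2·x + 1 + O(x^7).
The coefficient of x^6 is 0.

Final answer: 0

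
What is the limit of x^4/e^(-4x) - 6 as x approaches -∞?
The quotient is an ∞/∞ indeterminate form as x → -∞.
Compare growth rates of the dominant terms (exponentials ≫ polynomials ≫ logarithms), or apply L'Hôpital's rule; the quotient → 0.
Adding the constant: 0 - 6 = -6. Limit = -6.

Final answer: -6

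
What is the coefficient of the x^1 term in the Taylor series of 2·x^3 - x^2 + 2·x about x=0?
Expand to order 1: 2·x^3 - x^2 + 2·x = 2·x + O(x^2).
The coefficient of x^1 is 2.

Final answer: 2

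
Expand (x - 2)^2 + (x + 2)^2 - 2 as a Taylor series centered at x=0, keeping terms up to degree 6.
2·x^2 + 6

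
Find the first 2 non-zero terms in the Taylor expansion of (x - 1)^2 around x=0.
1 - 2·x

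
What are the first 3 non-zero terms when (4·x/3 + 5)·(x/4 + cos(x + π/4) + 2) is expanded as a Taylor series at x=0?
x^2·(1/3 - 23·√(2)/12) + x·(47/12 - 11·√(2)/6) + 5·√(2)/2 + 10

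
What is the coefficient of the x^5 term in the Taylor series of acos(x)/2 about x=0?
Expand to order 5: acos(x)/2 = -3·x^5/80 - x^3/12 - x/2 + π/4 + O(x^6).
The coefficient of x^5 is -3/80.

Final answer: -3/80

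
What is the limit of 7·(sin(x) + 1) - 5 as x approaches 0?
Direct substitution at x = 0 gives 2.

Final answer: 2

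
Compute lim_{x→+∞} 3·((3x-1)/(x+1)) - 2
Evaluate the dominant behaviour as x → +∞; each term tends to a finite value or vanishes.
Limit = 7.

Final answer: 7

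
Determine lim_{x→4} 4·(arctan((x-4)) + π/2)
Direct substitution at x = 4 gives 2·π.

Final answer: 2·π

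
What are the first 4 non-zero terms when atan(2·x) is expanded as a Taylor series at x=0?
-128·x^7/7 + 32·x^5/5 - 8·x^3/3 + 2·x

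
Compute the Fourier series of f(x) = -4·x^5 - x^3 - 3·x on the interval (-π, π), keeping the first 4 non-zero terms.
(-954 - 8·π^4 + 158·π^2)·sin(x) + (-19·π^2 + 63/2 + 4·π^4)·sin(2·x) + (-8·π^4/3 - 446/81 + 142·π^2/27)·sin(3·x) + (-2·π^2 + 9/4 + 2·π^4)·sin(4·x)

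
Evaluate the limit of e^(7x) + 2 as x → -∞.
Evaluate the dominant behaviour as x → -∞; each term tends to a finite value or vanishes.
Limit = 2.

Final answer: 2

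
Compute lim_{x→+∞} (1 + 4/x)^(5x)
As x → +∞: write (1 + 4/x)^(5x) = ((1 + 4/x)^x)^5 → (e^4)^5 = e^20.
Limit = e^(20).

Final answer: e^(20)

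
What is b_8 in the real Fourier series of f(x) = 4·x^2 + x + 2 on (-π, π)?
b_8 = (1/π) ∫_{-π}^{π} f(x)·sin(8x) dx.
Evaluate the integral (use parity and integration by parts as needed): b_8 = -1/4.

Final answer: -1/4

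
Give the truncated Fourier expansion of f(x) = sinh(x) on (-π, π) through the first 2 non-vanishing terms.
sin(x)·sinh(π)/π - 4·sin(2·x)·sinh(π)/(5·π)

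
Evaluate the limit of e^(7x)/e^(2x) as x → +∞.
This is an ∞/∞ indeterminate form as x → +∞.
Rewrite e^(7x)/e^(2x) = e^((7−2)x) = e^(5x); the exponent coefficient is 5 > 0 so e^(5x) → ∞.
Limit = ∞.

Final answer: ∞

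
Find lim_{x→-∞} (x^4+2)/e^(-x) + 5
The quotient is an ∞/∞ indeterminate form as x → -∞.
Compare growth rates of the dominant terms (exponentials ≫ polynomials ≫ logarithms), or apply L'Hôpital's rule; the quotient → 0.
Adding the constant: 0 + 5 = 5. Limit = 5.

Final answer: 5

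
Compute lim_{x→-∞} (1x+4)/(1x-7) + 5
Evaluate the dominant behaviour as x → -∞; each term tends to a finite value or vanishes.
Limit = 6.

Final answer: 6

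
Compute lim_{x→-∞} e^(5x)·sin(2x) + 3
Evaluate the dominant behaviour as x → -∞; each term tends to a finite value or vanishes.
Limit = 3.

Final answer: 3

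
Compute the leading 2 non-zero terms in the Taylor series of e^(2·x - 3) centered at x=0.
2·x·e^(-3) + e^(-3)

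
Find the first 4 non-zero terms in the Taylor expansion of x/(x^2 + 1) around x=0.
-x^7 + x^5 - x^3 + x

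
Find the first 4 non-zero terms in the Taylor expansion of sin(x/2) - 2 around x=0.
x^5/3840 - x^3/48 + x/2 - 2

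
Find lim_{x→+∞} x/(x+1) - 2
Evaluate the dominant behaviour as x → +∞; each term tends to a finite value or vanishes.
Limit = -1.

Final answer: -1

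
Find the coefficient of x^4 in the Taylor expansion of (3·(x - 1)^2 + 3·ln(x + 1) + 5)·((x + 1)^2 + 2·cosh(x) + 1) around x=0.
Expand to order 4: (3·(x - 1)^2 + 3·ln(x + 1) + 5)·((x + 1)^2 + 2·cosh(x) + 1) = 8·x^4/3 + x^3 + 16·x^2 + 4·x + 32 + O(x^5).
The coefficient of x^4 is 8/3.

Final answer: 8/3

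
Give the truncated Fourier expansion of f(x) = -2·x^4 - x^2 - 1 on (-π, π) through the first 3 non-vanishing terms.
(-92 + 16·π^2)·cos(x) + (5 - 4·π^2)·cos(2·x) - 2·π^4/5 - π^2/3 - 1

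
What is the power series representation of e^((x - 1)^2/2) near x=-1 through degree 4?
e^(2) - 2·e^(2)·(x + 1) + 5·e^(2)·(x + 1)^2/2 - 7·e^(2)·(x + 1)^3/3 + 43·e^(2)·(x + 1)^4/24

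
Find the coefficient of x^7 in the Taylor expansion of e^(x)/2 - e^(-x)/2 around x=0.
Expand to order 7: e^(x)/2 - e^(-x)/2 = x^7/5040 + x^5/120 + x^3/6 + x + O(x^8).
The coefficient of x^7 is 1/5040.

Final answer: 1/5040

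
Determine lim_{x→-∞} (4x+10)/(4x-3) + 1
Evaluate the dominant behaviour as x → -∞; each term tends to a finite value or vanishes.
Limit = 2.

Final answer: 2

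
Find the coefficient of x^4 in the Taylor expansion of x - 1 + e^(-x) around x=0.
Expand to order 4: x - 1 + e^(-x) = x^4/24 - x^3/6 + x^2/2 + O(x^5).
The coefficient of x^4 is 1/24.

Final answer: 1/24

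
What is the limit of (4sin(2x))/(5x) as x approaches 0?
Both numerator and denominator → 0 as x → 0; this is a 0/0 indeterminate form.
Expand each to leading order near x = 0: numerator ~ 8·x, denominator ~ 5·x.
The limit of the ratio is 8/5.

Final answer: 8/5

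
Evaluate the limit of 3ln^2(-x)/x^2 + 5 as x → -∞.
The quotient is an ∞/∞ indeterminate form as x → -∞.
Compare growth rates of the dominant terms (exponentials ≫ polynomials ≫ logarithms), or apply L'Hôpital's rule; the quotient → 0.
Adding the constant: 0 + 5 = 5. Limit = 5.

Final answer: 5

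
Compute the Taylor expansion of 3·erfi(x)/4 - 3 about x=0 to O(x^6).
3·x^5/(20·√(π)) + x^3/(2·√(π)) + 3·x/(2·√(π)) - 3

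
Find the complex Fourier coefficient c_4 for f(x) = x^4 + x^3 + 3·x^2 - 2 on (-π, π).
Compute the real Fourier coefficients first: a_4 = 9/16 + π^2/2, b_4 = 3/16 - π^2/2.
Then c_4 = (a_4 − i·b_4)/2 = 9/32 + π^2/4 - 3·i/32 + i·π^2/4.

Final answer: 9/32 + π^2/4 - 3·i/32 + i·π^2/4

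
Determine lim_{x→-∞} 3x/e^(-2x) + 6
The quotient is an ∞/∞ indeterminate form as x → -∞.
Compare growth rates of the dominant terms (exponentials ≫ polynomials ≫ logarithms), or apply L'Hôpital's rule; the quotient → 0.
Adding the constant: 0 + 6 = 6. Limit = 6.

Final answer: 6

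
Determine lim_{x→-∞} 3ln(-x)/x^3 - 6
The quotient is an ∞/∞ indeterminate form as x → -∞.
Compare growth rates of the dominant terms (exponentials ≫ polynomials ≫ logarithms), or apply L'Hôpital's rule; the quotient → 0.
Adding the constant: 0 - 6 = -6. Limit = -6.

Final answer: -6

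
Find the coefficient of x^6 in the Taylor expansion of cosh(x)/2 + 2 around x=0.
Expand to order 6: cosh(x)/2 + 2 = x^6/1440 + x^4/48 + x^2/4 + 5/2 + O(x^7).
The coefficient of x^6 is 1/1440.

Final answer: 1/1440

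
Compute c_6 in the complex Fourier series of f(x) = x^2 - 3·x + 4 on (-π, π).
Compute the real Fourier coefficients first: a_6 = 1/9, b_6 = 1.
Then c_6 = (a_6 − i·b_6)/2 = 1/18 - i/2.

Final answer: 1/18 - i/2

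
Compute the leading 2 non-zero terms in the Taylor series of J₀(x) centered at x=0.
1 - x^2/4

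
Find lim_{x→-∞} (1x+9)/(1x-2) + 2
Evaluate the dominant behaviour as x → -∞; each term tends to a finite value or vanishes.
Limit = 3.

Final answer: 3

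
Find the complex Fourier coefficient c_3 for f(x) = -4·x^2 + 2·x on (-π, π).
Compute the real Fourier coefficients first: a_3 = 16/9, b_3 = 4/3.
Then c_3 = (a_3 − i·b_3)/2 = 8/9 - 2·i/3.

Final answer: 8/9 - 2·i/3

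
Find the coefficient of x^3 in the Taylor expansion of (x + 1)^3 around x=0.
Expand to order 3: (x + 1)^3 = x^3 + 3·x^2 + 3·x + 1 + O(x^4).
The coefficient of x^3 is 1.

Final answer: 1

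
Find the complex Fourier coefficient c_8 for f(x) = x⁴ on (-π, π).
Compute the real Fourier coefficients first: a_8 = -3/256 + π^2/8, b_8 = 0.
Then c_8 = (a_8 − i·b_8)/2 = -3/512 + π^2/16.

Final answer: -3/512 + π^2/16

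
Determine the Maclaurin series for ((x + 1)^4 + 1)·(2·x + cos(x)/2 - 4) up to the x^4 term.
73·x^4/24 - 3·x^3 - 27·x^2/2 - 10·x - 7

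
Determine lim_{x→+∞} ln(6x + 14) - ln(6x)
This is an ∞ − ∞ indeterminate form.
Combine the logarithms: ln(6x+14) − ln(6x) = ln((6x+14)/(6x)) = ln(1 + 14/(6x)) → ln(1) = 0.
Limit = 0.

Final answer: 0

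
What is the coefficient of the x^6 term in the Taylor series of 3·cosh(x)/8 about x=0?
Expand to order 6: 3·cosh(x)/8 = x^6/1920 + x^4/64 + 3·x^2/16 + 3/8 + O(x^7).
The coefficient of x^6 is 1/1920.

Final answer: 1/1920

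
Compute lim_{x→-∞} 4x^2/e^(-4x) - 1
The quotient is an ∞/∞ indeterminate form as x → -∞.
Compare growth rates of the dominant terms (exponentials ≫ polynomials ≫ logarithms), or apply L'Hôpital's rule; the quotient → 0.
Adding the constant: 0 - 1 = -1. Limit = -1.

Final answer: -1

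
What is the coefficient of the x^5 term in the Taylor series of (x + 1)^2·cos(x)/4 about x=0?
Expand to order 5: (x + 1)^2·cos(x)/4 = x^5/48 - 11·x^4/96 - x^3/4 + x^2/8 + x/2 + 1/4 + O(x^6).
The coefficient of x^5 is 1/48.

Final answer: 1/48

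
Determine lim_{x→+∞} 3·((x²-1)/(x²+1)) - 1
Evaluate the dominant behaviour as x → +∞; each term tends to a finite value or vanishes.
Limit = 2.

Final answer: 2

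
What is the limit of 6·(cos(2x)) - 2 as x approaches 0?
Direct substitution at x = 0 gives 4.

Final answer: 4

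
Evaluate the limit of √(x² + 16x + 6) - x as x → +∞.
This is an ∞ − ∞ indeterminate form.
Multiply and divide by the conjugate √(x²+16x + 6) + x; the x² terms cancel, leaving (16x + 6)/(√(x²+16x + 6)+x) → 16/2 = 8.
Limit = 8.

Final answer: 8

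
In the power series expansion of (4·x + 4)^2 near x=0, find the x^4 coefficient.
Expand to order 4: (4·x + 4)^2 = 16·x^2 + 32·x + 16 + O(x^5).
The coefficient of x^4 is 0.

Final answer: 0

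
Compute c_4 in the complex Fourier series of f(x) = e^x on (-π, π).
Compute the real Fourier coefficients first: a_4 = (-1 + e^(2·π))·e^(-π)/(17·π), b_4 = (4 - 4·e^(2·π))·e^(-π)/(17·π).
Then c_4 = (a_4 − i·b_4)/2 = -e^(-π)/(34·π) + e^(π)/(34·π) - 2·i·e^(-π)/(17·π) + 2·i·e^(π)/(17·π).

Final answer: -e^(-π)/(34·π) + e^(π)/(34·π) - 2·i·e^(-π)/(17·π) + 2·i·e^(π)/(17·π)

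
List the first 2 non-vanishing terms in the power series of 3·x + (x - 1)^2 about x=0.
x + 1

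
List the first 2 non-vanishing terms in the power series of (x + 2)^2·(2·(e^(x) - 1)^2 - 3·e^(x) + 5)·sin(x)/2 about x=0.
-2·x^2 + 4·x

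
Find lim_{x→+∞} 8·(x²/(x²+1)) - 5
Evaluate the dominant behaviour as x → +∞; each term tends to a finite value or vanishes.
Limit = 3.

Final answer: 3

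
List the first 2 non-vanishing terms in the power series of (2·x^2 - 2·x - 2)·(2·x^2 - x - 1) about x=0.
4·x + 2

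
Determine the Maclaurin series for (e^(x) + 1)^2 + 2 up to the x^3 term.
5·x^3/3 + 3·x^2 + 4·x + 6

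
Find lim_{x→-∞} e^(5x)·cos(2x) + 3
Evaluate the dominant behaviour as x → -∞; each term tends to a finite value or vanishes.
Limit = 3.

Final answer: 3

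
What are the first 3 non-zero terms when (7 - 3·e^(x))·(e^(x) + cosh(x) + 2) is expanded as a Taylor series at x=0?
-5·x^2 - 8·x + 16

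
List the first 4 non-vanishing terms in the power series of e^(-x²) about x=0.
-x^6/6 + x^4/2 - x^2 + 1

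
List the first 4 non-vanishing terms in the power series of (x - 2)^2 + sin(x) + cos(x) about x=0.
-x^3/6 + x^2/2 - 3·x + 5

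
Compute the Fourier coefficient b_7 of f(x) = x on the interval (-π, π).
b_7 = (1/π) ∫_{-π}^{π} f(x)·sin(7x) dx.
Evaluate the integral (use parity and integration by parts as needed): b_7 = 2/7.

Final answer: 2/7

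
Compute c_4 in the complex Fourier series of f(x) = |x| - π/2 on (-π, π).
Compute the real Fourier coefficients first: a_4 = 0, b_4 = 0.
Then c_4 = (a_4 − i·b_4)/2 = 0.

Final answer: 0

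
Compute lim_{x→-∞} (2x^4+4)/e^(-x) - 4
The quotient is an ∞/∞ indeterminate form as x → -∞.
Compare growth rates of the dominant terms (exponentials ≫ polynomials ≫ logarithms), or apply L'Hôpital's rule; the quotient → 0.
Adding the constant: 0 - 4 = -4. Limit = -4.

Final answer: -4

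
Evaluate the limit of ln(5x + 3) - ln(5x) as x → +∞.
This is an ∞ − ∞ indeterminate form.
Combine the logarithms: ln(5x+3) − ln(5x) = ln((5x+3)/(5x)) = ln(1 + 3/(5x)) → ln(1) = 0.
Limit = 0.

Final answer: 0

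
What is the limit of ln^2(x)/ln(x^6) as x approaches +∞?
This is an ∞/∞ indeterminate form as x → +∞.
Write ln(x^6) = 6·ln(x), reducing the quotient to ln(x)/6 → ∞.
Limit = ∞.

Final answer: ∞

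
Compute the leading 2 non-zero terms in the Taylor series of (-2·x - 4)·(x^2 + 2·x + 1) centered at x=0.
-10·x - 4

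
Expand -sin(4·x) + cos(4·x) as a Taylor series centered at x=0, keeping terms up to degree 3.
32·x^3/3 - 8·x^2 - 4·x + 1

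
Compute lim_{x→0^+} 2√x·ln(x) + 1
The product is a 0·∞ indeterminate form at x → 0⁺.
Rewrite the product as 2·ln(x) / x^(-1/2) and apply L'Hôpital, or use the standard hierarchy x^(-1/2) ≫ |ln x| as x → 0⁺.
The indeterminate product → 0, so the limit = 1.

Final answer: 1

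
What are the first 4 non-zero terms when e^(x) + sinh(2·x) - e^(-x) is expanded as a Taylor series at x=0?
13·x^7/504 + 17·x^5/60 + 5·x^3/3 + 4·x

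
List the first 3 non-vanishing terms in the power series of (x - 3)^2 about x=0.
x^2 - 6·x + 9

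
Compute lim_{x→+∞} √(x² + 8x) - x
This is an ∞ − ∞ indeterminate form.
Multiply and divide by the conjugate √(x²+8x) + x; the x² terms cancel, leaving (8x)/(√(x²+8x)+x) → 8/2 = 4.
Limit = 4.

Final answer: 4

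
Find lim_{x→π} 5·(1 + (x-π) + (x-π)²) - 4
Direct substitution at x = π gives 1.

Final answer: 1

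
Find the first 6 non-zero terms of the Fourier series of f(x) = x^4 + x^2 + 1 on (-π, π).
(44 - 8·π^2)·cos(x) + (-2 + 2·π^2)·cos(2·x) + (4/27 - 8·π^2/9)·cos(3·x) + (1/16 + π^2/2)·cos(4·x) + (-8·π^2/25 - 52/625)·cos(5·x) + 1 + π^2/3 + π^4/5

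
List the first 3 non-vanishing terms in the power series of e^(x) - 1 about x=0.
x^3/6 + x^2/2 + x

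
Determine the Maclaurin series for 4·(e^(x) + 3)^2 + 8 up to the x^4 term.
11·x^4/3 + 28·x^3/3 + 20·x^2 + 32·x + 72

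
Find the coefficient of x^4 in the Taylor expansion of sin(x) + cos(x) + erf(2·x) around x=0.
Expand to order 4: sin(x) + cos(x) + erf(2·x) = x^4/24 + x^3·(-16/(3·√(π)) - 1/6) - x^2/2 + x·(1 + 4/√(π)) + 1 + O(x^5).
The coefficient of x^4 is 1/24.

Final answer: 1/24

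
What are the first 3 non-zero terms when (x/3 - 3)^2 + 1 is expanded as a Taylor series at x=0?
x^2/9 - 2·x + 10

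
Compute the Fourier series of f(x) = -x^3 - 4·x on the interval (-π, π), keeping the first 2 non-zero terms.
(4 - 2·π^2)·sin(x) + (5/2 + π^2)·sin(2·x)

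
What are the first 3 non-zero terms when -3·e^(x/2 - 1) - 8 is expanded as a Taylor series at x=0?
-3·x^2·e^(-1)/8 - 3·x·e^(-1)/2 - 8 - 3·e^(-1)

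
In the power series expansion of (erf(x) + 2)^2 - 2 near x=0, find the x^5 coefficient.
Expand to order 5: (erf(x) + 2)^2 - 2 = 4·x^5/(5·√(π)) - 8·x^4/(3·π) - 8·x^3/(3·√(π)) + 4·x^2/π + 8·x/√(π) + 2 + O(x^6).
The coefficient of x^5 is 4/(5·√(π)).

Final answer: 4/(5·√(π))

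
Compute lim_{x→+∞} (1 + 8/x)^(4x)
As x → +∞: write (1 + 8/x)^(4x) = ((1 + 8/x)^x)^4 → (e^8)^4 = e^32.
Limit = e^(32).

Final answer: e^(32)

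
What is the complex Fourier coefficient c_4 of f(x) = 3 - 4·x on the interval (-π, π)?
Compute the real Fourier coefficients first: a_4 = 0, b_4 = 2.
Then c_4 = (a_4 − i·b_4)/2 = -i.

Final answer: -i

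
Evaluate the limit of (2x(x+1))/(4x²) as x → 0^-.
Both numerator and denominator → 0 as x → 0^-; this is a 0/0 indeterminate form.
Expand each to leading order near x = 0: numerator ~ 2·x, denominator ~ 4·x^2.
The limit of the ratio is -∞.

Final answer: -∞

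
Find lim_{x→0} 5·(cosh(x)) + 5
Direct substitution at x = 0 gives 10.

Final answer: 10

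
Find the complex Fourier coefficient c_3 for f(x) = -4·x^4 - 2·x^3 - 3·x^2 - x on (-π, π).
Compute the real Fourier coefficients first: a_3 = -28/27 + 32·π^2/9, b_3 = 2/9 - 4·π^2/3.
Then c_3 = (a_3 − i·b_3)/2 = -14/27 + 16·π^2/9 - i/9 + 2·i·π^2/3.

Final answer: -14/27 + 16·π^2/9 - i/9 + 2·i·π^2/3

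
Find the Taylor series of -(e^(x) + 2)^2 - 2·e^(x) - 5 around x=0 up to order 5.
-19·x^5/60 - 11·x^4/12 - 7·x^3/3 - 5·x^2 - 8·x - 16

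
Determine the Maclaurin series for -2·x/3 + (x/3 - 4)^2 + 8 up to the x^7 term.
x^2/9 - 10·x/3 + 24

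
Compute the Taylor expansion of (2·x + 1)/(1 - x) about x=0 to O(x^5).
3·x^4 + 3·x^3 + 3·x^2 + 3·x + 1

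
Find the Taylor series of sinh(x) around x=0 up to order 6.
x^5/120 + x^3/6 + x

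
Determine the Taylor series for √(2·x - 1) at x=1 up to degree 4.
1 + (x - 1) - (x - 1)^2/2 + (x - 1)^3/2 - 5·(x - 1)^4/8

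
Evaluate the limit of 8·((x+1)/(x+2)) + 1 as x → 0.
Direct substitution at x = 0 gives 5.

Final answer: 5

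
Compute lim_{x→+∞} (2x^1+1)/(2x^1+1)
This is an ∞/∞ indeterminate form as x → +∞.
Divide numerator and denominator by x and let the lower-order terms vanish; the leading terms give 2/2 = 1.
Limit = 1.

Final answer: 1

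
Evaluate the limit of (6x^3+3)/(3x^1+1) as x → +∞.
This is an ∞/∞ indeterminate form as x → +∞.
Divide numerator and denominator by x^3 and let the lower-order terms vanish; the numerator's degree 3 exceeds the denominator's degree 1, so the quotient diverges.
Limit = ∞.

Final answer: ∞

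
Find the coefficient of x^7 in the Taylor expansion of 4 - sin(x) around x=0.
Expand to order 7: 4 - sin(x) = x^7/5040 - x^5/120 + x^3/6 - x + 4 + O(x^8).
The coefficient of x^7 is 1/5040.

Final answer: 1/5040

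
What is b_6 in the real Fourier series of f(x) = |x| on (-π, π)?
b_6 = (1/π) ∫_{-π}^{π} f(x)·sin(6x) dx.
Evaluate the integral (use parity and integration by parts as needed): b_6 = 0.

Final answer: 0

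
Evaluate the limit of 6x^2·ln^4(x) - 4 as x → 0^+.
The product is a 0·∞ indeterminate form at x → 0⁺.
Rewrite the product as 6·ln^4(x) / x^(-2) and apply L'Hôpital, or use the standard hierarchy x^(-2) ≫ |ln x|^4 as x → 0⁺.
The indeterminate product → 0, so the limit = -4.

Final answer: -4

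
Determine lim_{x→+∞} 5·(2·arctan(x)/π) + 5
Evaluate the dominant behaviour as x → +∞; each term tends to a finite value or vanishes.
Limit = 10.

Final answer: 10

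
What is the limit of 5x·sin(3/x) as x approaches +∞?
As x → +∞: let u = 3/x → 0⁺; then 5·x·sin(3/x) = 5·3·sin(u)/u → 5·3·1 = 15.
Limit = 15.

Final answer: 15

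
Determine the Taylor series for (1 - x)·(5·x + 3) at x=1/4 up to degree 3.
51/16 - (x - 1/4)/2 - 5·(x - 1/4)^2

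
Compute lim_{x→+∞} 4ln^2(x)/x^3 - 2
The quotient is an ∞/∞ indeterminate form as x → +∞.
The polynomial denominator x^3 dominates the logarithmic numerator (any positive power of x ≫ ln^2(x) as x → ∞), so the quotient → 0.
Adding the constant: 0 - 2 = -2. Limit = -2.

Final answer: -2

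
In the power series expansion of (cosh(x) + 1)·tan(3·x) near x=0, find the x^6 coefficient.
Expand to order 6: (cosh(x) + 1)·tan(3·x) = 2777·x^5/40 + 39·x^3/2 + 6·x + O(x^7).
The coefficient of x^6 is 0.

Final answer: 0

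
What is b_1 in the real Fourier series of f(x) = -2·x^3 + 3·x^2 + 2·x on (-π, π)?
b_1 = (1/π) ∫_{-π}^{π} f(x)·sin(1x) dx.
Evaluate the integral (use parity and integration by parts as needed): b_1 = 28 - 4·π^2.

Final answer: 28 - 4·π^2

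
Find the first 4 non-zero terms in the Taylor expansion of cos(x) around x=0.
-x^6/720 + x^4/24 - x^2/2 + 1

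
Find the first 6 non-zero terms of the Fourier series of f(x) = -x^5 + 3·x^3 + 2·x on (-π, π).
(-272 - 2·π^4 + 46·π^2)·sin(x) + (-8·π^2 + 10 + π^4)·sin(2·x) + (-2·π^4/3 - 80/81 + 94·π^2/27)·sin(3·x) + (-17·π^2/8 - 13/64 + π^4/2)·sin(4·x) + (-2·π^4/5 + 272/625 + 38·π^2/25)·sin(5·x) + (-32·π^2/27 - 38/81 + π^4/3)·sin(6·x)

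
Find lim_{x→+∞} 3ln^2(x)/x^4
This is an ∞/∞ indeterminate form as x → +∞.
The polynomial denominator x^4 dominates the logarithmic numerator (any positive power of x ≫ ln^2(x) as x → ∞), so the quotient → 0.
Limit = 0.

Final answer: 0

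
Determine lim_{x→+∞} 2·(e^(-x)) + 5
Evaluate the dominant behaviour as x → +∞; each term tends to a finite value or vanishes.
Limit = 5.

Final answer: 5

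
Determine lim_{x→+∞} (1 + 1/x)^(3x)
As x → +∞: write (1 + 1/x)^(3x) = ((1 + 1/x)^x)^3 → (e^1)^3 = e^3.
Limit = e^(3).

Final answer: e^(3)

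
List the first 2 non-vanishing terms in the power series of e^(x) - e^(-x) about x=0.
x^3/3 + 2·x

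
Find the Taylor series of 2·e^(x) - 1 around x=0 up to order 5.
x^5/60 + x^4/12 + x^3/3 + x^2 + 2·x + 1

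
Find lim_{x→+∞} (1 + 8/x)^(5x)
As x → +∞: write (1 + 8/x)^(5x) = ((1 + 8/x)^x)^5 → (e^8)^5 = e^40.
Limit = e^(40).

Final answer: e^(40)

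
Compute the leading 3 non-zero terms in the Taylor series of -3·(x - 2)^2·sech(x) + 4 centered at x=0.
3·x^2 + 12·x - 8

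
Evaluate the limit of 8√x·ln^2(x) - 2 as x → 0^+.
The product is a 0·∞ indeterminate form at x → 0⁺.
Rewrite the product as 8·ln^2(x) / x^(-1/2) and apply L'Hôpital, or use the standard hierarchy x^(-1/2) ≫ |ln x|^2 as x → 0⁺.
The indeterminate product → 0, so the limit = -2.

Final answer: -2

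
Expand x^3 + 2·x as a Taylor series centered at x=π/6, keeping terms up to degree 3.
π^3/216 + π/3 + (π^2/12 + 2)·(x - π/6) + π·(x - π/6)^2/2 + (x - π/6)^3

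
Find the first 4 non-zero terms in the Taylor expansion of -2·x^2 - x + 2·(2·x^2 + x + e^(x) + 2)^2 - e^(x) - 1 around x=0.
131·x^3/6 + 71·x^2/2 + 22·x + 16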